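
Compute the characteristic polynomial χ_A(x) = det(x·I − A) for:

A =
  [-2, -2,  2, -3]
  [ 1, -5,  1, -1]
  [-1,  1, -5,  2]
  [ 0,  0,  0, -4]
x^4 + 16*x^3 + 96*x^2 + 256*x + 256

Expanding det(x·I − A) (e.g. by cofactor expansion or by noting that A is similar to its Jordan form J, which has the same characteristic polynomial as A) gives
  χ_A(x) = x^4 + 16*x^3 + 96*x^2 + 256*x + 256
which factors as (x + 4)^4. The eigenvalues (with algebraic multiplicities) are λ = -4 with multiplicity 4.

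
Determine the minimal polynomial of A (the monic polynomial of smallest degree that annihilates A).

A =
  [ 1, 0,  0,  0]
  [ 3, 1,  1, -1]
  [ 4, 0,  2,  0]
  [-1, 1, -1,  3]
x^3 - 5*x^2 + 8*x - 4

The characteristic polynomial is χ_A(x) = (x - 2)^3*(x - 1), so the eigenvalues are known. The minimal polynomial is
  m_A(x) = Π_λ (x − λ)^{k_λ}
where k_λ is the size of the *largest* Jordan block for λ (equivalently, the smallest k with (A − λI)^k v = 0 for every generalised eigenvector v of λ).

  λ = 1: largest Jordan block has size 1, contributing (x − 1)
  λ = 2: largest Jordan block has size 2, contributing (x − 2)^2

So m_A(x) = (x - 2)^2*(x - 1) = x^3 - 5*x^2 + 8*x - 4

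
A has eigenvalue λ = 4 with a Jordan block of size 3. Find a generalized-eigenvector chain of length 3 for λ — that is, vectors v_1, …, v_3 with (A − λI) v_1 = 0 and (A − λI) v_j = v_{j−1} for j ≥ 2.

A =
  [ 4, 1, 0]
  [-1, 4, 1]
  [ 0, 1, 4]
A Jordan chain for λ = 4 of length 3:
v_1 = (-1, 0, -1)ᵀ
v_2 = (0, -1, 0)ᵀ
v_3 = (1, 0, 0)ᵀ

Let N = A − (4)·I. We want v_3 with N^3 v_3 = 0 but N^2 v_3 ≠ 0; then v_{j-1} := N · v_j for j = 3, …, 2.

Pick v_3 = (1, 0, 0)ᵀ.
Then v_2 = N · v_3 = (0, -1, 0)ᵀ.
Then v_1 = N · v_2 = (-1, 0, -1)ᵀ.

Sanity check: (A − (4)·I) v_1 = (0, 0, 0)ᵀ = 0. ✓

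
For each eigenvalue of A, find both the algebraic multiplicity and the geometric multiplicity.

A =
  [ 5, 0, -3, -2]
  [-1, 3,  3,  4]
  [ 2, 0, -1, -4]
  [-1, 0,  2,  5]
λ = 3: alg = 4, geom = 2

Step 1 — factor the characteristic polynomial to read off the algebraic multiplicities:
  χ_A(x) = (x - 3)^4

Step 2 — compute geometric multiplicities via the rank-nullity identity g(λ) = n − rank(A − λI):
  rank(A − (3)·I) = 2, so dim ker(A − (3)·I) = n − 2 = 2

Summary:
  λ = 3: algebraic multiplicity = 4, geometric multiplicity = 2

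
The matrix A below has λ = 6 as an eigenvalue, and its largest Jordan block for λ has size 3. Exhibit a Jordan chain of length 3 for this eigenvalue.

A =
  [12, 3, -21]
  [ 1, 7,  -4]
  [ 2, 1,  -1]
A Jordan chain for λ = 6 of length 3:
v_1 = (-3, -1, -1)ᵀ
v_2 = (6, 1, 2)ᵀ
v_3 = (1, 0, 0)ᵀ

Let N = A − (6)·I. We want v_3 with N^3 v_3 = 0 but N^2 v_3 ≠ 0; then v_{j-1} := N · v_j for j = 3, …, 2.

Pick v_3 = (1, 0, 0)ᵀ.
Then v_2 = N · v_3 = (6, 1, 2)ᵀ.
Then v_1 = N · v_2 = (-3, -1, -1)ᵀ.

Sanity check: (A − (6)·I) v_1 = (0, 0, 0)ᵀ = 0. ✓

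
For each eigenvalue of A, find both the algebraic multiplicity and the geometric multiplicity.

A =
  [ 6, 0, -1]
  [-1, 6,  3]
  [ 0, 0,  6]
λ = 6: alg = 3, geom = 1

Step 1 — factor the characteristic polynomial to read off the algebraic multiplicities:
  χ_A(x) = (x - 6)^3

Step 2 — compute geometric multiplicities via the rank-nullity identity g(λ) = n − rank(A − λI):
  rank(A − (6)·I) = 2, so dim ker(A − (6)·I) = n − 2 = 1

Summary:
  λ = 6: algebraic multiplicity = 3, geometric multiplicity = 1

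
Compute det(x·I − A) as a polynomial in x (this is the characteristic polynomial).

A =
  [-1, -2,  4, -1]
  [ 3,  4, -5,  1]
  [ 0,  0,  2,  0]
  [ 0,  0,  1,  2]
x^4 - 7*x^3 + 18*x^2 - 20*x + 8

Expanding det(x·I − A) (e.g. by cofactor expansion or by noting that A is similar to its Jordan form J, which has the same characteristic polynomial as A) gives
  χ_A(x) = x^4 - 7*x^3 + 18*x^2 - 20*x + 8
which factors as (x - 2)^3*(x - 1). The eigenvalues (with algebraic multiplicities) are λ = 1 with multiplicity 1, λ = 2 with multiplicity 3.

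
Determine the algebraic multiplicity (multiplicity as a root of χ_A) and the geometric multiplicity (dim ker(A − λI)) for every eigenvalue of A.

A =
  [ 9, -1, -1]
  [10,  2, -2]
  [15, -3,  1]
λ = 4: alg = 3, geom = 2

Step 1 — factor the characteristic polynomial to read off the algebraic multiplicities:
  χ_A(x) = (x - 4)^3

Step 2 — compute geometric multiplicities via the rank-nullity identity g(λ) = n − rank(A − λI):
  rank(A − (4)·I) = 1, so dim ker(A − (4)·I) = n − 1 = 2

Summary:
  λ = 4: algebraic multiplicity = 3, geometric multiplicity = 2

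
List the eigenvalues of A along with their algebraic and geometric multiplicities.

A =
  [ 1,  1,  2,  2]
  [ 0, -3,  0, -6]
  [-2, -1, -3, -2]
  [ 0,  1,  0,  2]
λ = -1: alg = 3, geom = 2; λ = 0: alg = 1, geom = 1

Step 1 — factor the characteristic polynomial to read off the algebraic multiplicities:
  χ_A(x) = x*(x + 1)^3

Step 2 — compute geometric multiplicities via the rank-nullity identity g(λ) = n − rank(A − λI):
  rank(A − (-1)·I) = 2, so dim ker(A − (-1)·I) = n − 2 = 2
  rank(A − (0)·I) = 3, so dim ker(A − (0)·I) = n − 3 = 1

Summary:
  λ = -1: algebraic multiplicity = 3, geometric multiplicity = 2
  λ = 0: algebraic multiplicity = 1, geometric multiplicity = 1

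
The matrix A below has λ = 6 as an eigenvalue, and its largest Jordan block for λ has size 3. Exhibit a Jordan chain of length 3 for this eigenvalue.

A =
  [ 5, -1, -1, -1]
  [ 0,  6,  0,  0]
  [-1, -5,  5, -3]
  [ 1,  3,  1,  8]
A Jordan chain for λ = 6 of length 3:
v_1 = (1, 0, -1, 0)ᵀ
v_2 = (-1, 0, -1, 1)ᵀ
v_3 = (1, 0, 0, 0)ᵀ

Let N = A − (6)·I. We want v_3 with N^3 v_3 = 0 but N^2 v_3 ≠ 0; then v_{j-1} := N · v_j for j = 3, …, 2.

Pick v_3 = (1, 0, 0, 0)ᵀ.
Then v_2 = N · v_3 = (-1, 0, -1, 1)ᵀ.
Then v_1 = N · v_2 = (1, 0, -1, 0)ᵀ.

Sanity check: (A − (6)·I) v_1 = (0, 0, 0, 0)ᵀ = 0. ✓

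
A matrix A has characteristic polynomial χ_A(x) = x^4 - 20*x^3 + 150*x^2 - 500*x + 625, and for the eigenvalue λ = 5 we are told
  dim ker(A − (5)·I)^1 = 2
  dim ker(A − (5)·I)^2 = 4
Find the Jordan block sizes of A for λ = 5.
Block sizes for λ = 5: [2, 2]

From the dimensions of kernels of powers, the number of Jordan blocks of size at least j is d_j − d_{j−1} where d_j = dim ker(N^j) (with d_0 = 0). Computing the differences gives [2, 2].
The number of blocks of size exactly k is (#blocks of size ≥ k) − (#blocks of size ≥ k + 1), so the partition is: 2 block(s) of size 2.
In nonincreasing order the block sizes are [2, 2].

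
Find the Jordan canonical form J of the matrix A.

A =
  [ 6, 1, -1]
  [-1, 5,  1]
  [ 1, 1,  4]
J_3(5)

The characteristic polynomial is
  det(x·I − A) = x^3 - 15*x^2 + 75*x - 125 = (x - 5)^3

Eigenvalues and multiplicities (the geometric multiplicity of λ is n − rank(A − λI), which equals the number of Jordan blocks for λ):
  λ = 5: algebraic multiplicity = 3, geometric multiplicity = 1

Determining the block sizes for each eigenvalue:
  λ = 5: one block (gm = 1), so the single block has size am = 3 → block sizes [3]

Assembling the blocks gives a Jordan form
J =
  [5, 1, 0]
  [0, 5, 1]
  [0, 0, 5]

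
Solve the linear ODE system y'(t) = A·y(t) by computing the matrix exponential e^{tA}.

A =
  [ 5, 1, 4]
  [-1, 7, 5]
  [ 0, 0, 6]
e^{tA} =
  [-t*exp(6*t) + exp(6*t), t*exp(6*t), t^2*exp(6*t)/2 + 4*t*exp(6*t)]
  [-t*exp(6*t), t*exp(6*t) + exp(6*t), t^2*exp(6*t)/2 + 5*t*exp(6*t)]
  [0, 0, exp(6*t)]

Strategy: write A = P · J · P⁻¹ where J is a Jordan canonical form, so e^{tA} = P · e^{tJ} · P⁻¹, and e^{tJ} can be computed block-by-block.

A has Jordan form
J =
  [6, 1, 0]
  [0, 6, 1]
  [0, 0, 6]
(up to reordering of blocks).

Per-block formulas:
  For a 3×3 Jordan block J_3(6): exp(t · J_3(6)) = e^(6t)·(I + t·N + (t^2/2)·N^2), where N is the 3×3 nilpotent shift.

After assembling e^{tJ} and conjugating by P, we get:

e^{tA} =
  [-t*exp(6*t) + exp(6*t), t*exp(6*t), t^2*exp(6*t)/2 + 4*t*exp(6*t)]
  [-t*exp(6*t), t*exp(6*t) + exp(6*t), t^2*exp(6*t)/2 + 5*t*exp(6*t)]
  [0, 0, exp(6*t)]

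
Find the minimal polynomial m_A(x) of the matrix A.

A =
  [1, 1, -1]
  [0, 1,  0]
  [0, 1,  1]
x^3 - 3*x^2 + 3*x - 1

The characteristic polynomial is χ_A(x) = (x - 1)^3, so the eigenvalues are known. The minimal polynomial is
  m_A(x) = Π_λ (x − λ)^{k_λ}
where k_λ is the size of the *largest* Jordan block for λ (equivalently, the smallest k with (A − λI)^k v = 0 for every generalised eigenvector v of λ).

  λ = 1: largest Jordan block has size 3, contributing (x − 1)^3

So m_A(x) = (x - 1)^3 = x^3 - 3*x^2 + 3*x - 1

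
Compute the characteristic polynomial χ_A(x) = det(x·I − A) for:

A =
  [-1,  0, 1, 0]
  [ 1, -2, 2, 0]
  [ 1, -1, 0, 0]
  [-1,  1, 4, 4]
x^4 - x^3 - 9*x^2 - 11*x - 4

Expanding det(x·I − A) (e.g. by cofactor expansion or by noting that A is similar to its Jordan form J, which has the same characteristic polynomial as A) gives
  χ_A(x) = x^4 - x^3 - 9*x^2 - 11*x - 4
which factors as (x - 4)*(x + 1)^3. The eigenvalues (with algebraic multiplicities) are λ = -1 with multiplicity 3, λ = 4 with multiplicity 1.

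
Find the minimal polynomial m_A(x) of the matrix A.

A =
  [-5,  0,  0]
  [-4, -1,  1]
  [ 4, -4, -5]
x^3 + 11*x^2 + 39*x + 45

The characteristic polynomial is χ_A(x) = (x + 3)^2*(x + 5), so the eigenvalues are known. The minimal polynomial is
  m_A(x) = Π_λ (x − λ)^{k_λ}
where k_λ is the size of the *largest* Jordan block for λ (equivalently, the smallest k with (A − λI)^k v = 0 for every generalised eigenvector v of λ).

  λ = -5: largest Jordan block has size 1, contributing (x + 5)
  λ = -3: largest Jordan block has size 2, contributing (x + 3)^2

So m_A(x) = (x + 3)^2*(x + 5) = x^3 + 11*x^2 + 39*x + 45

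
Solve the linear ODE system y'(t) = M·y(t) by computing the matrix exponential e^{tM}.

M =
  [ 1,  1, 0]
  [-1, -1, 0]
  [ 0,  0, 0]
e^{tM} =
  [t + 1, t, 0]
  [-t, 1 - t, 0]
  [0, 0, 1]

Strategy: write M = P · J · P⁻¹ where J is a Jordan canonical form, so e^{tM} = P · e^{tJ} · P⁻¹, and e^{tJ} can be computed block-by-block.

M has Jordan form
J =
  [0, 1, 0]
  [0, 0, 0]
  [0, 0, 0]
(up to reordering of blocks).

Per-block formulas:
  For a 2×2 Jordan block J_2(0): exp(t · J_2(0)) = e^(0t)·(I + t·N), where N is the 2×2 nilpotent shift.
  For a 1×1 block at λ = 0: exp(t · [0]) = [e^(0t)].

After assembling e^{tJ} and conjugating by P, we get:

e^{tM} =
  [t + 1, t, 0]
  [-t, 1 - t, 0]
  [0, 0, 1]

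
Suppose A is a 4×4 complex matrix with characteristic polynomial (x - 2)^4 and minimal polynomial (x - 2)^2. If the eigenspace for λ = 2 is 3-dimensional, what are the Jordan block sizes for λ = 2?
Block sizes for λ = 2: [2, 1, 1]

Step 1 — from the characteristic polynomial, algebraic multiplicity of λ = 2 is 4. From dim ker(A − (2)·I) = 3, there are exactly 3 Jordan blocks for λ = 2.
Step 2 — from the minimal polynomial, the factor (x − 2)^2 tells us the largest block for λ = 2 has size 2.
Step 3 — with total size 4, 3 blocks, and largest block 2, the block sizes (in nonincreasing order) are [2, 1, 1].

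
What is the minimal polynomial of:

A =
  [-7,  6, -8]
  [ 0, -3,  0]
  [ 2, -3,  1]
x^2 + 6*x + 9

The characteristic polynomial is χ_A(x) = (x + 3)^3, so the eigenvalues are known. The minimal polynomial is
  m_A(x) = Π_λ (x − λ)^{k_λ}
where k_λ is the size of the *largest* Jordan block for λ (equivalently, the smallest k with (A − λI)^k v = 0 for every generalised eigenvector v of λ).

  λ = -3: largest Jordan block has size 2, contributing (x + 3)^2

So m_A(x) = (x + 3)^2 = x^2 + 6*x + 9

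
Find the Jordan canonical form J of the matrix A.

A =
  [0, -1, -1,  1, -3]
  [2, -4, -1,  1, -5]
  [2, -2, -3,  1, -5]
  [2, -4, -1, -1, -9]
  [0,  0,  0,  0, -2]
J_3(-2) ⊕ J_1(-2) ⊕ J_1(-2)

The characteristic polynomial is
  det(x·I − A) = x^5 + 10*x^4 + 40*x^3 + 80*x^2 + 80*x + 32 = (x + 2)^5

Eigenvalues and multiplicities (the geometric multiplicity of λ is n − rank(A − λI), which equals the number of Jordan blocks for λ):
  λ = -2: algebraic multiplicity = 5, geometric multiplicity = 3

Determining the block sizes for each eigenvalue:
  λ = -2: with am = 5 and gm = 3, the partition is not yet determined (e.g. several partitions of 5 into 3 parts exist). Let N = A − (-2)·I. Computing rank(N^1) = 2, rank(N^2) = 1, rank(N^3) = 0; the number of blocks of size ≥ j is rank(N^{j−1}) − rank(N^j), giving [3, 1, 1]. So we have 1 block(s) of size 3, 2 block(s) of size 1 → block sizes [3, 1, 1]

Assembling the blocks gives a Jordan form
J =
  [-2,  1,  0,  0,  0]
  [ 0, -2,  1,  0,  0]
  [ 0,  0, -2,  0,  0]
  [ 0,  0,  0, -2,  0]
  [ 0,  0,  0,  0, -2]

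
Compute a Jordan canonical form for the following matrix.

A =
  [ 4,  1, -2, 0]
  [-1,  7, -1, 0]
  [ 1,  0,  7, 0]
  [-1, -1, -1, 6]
J_3(6) ⊕ J_1(6)

The characteristic polynomial is
  det(x·I − A) = x^4 - 24*x^3 + 216*x^2 - 864*x + 1296 = (x - 6)^4

Eigenvalues and multiplicities (the geometric multiplicity of λ is n − rank(A − λI), which equals the number of Jordan blocks for λ):
  λ = 6: algebraic multiplicity = 4, geometric multiplicity = 2

Determining the block sizes for each eigenvalue:
  λ = 6: with am = 4 and gm = 2, the partition is not yet determined (e.g. several partitions of 4 into 2 parts exist). Let N = A − (6)·I. Computing rank(N^1) = 2, rank(N^2) = 1, rank(N^3) = 0; the number of blocks of size ≥ j is rank(N^{j−1}) − rank(N^j), giving [2, 1, 1]. So we have 1 block(s) of size 3, 1 block(s) of size 1 → block sizes [3, 1]

Assembling the blocks gives a Jordan form
J =
  [6, 1, 0, 0]
  [0, 6, 1, 0]
  [0, 0, 6, 0]
  [0, 0, 0, 6]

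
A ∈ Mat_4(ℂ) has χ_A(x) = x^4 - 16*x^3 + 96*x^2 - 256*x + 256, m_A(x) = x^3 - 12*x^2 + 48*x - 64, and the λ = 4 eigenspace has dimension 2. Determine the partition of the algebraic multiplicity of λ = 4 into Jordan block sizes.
Block sizes for λ = 4: [3, 1]

Step 1 — from the characteristic polynomial, algebraic multiplicity of λ = 4 is 4. From dim ker(A − (4)·I) = 2, there are exactly 2 Jordan blocks for λ = 4.
Step 2 — from the minimal polynomial, the factor (x − 4)^3 tells us the largest block for λ = 4 has size 3.
Step 3 — with total size 4, 2 blocks, and largest block 3, the block sizes (in nonincreasing order) are [3, 1].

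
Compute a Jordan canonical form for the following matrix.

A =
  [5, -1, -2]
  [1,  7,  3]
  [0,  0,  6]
J_3(6)

The characteristic polynomial is
  det(x·I − A) = x^3 - 18*x^2 + 108*x - 216 = (x - 6)^3

Eigenvalues and multiplicities (the geometric multiplicity of λ is n − rank(A − λI), which equals the number of Jordan blocks for λ):
  λ = 6: algebraic multiplicity = 3, geometric multiplicity = 1

Determining the block sizes for each eigenvalue:
  λ = 6: one block (gm = 1), so the single block has size am = 3 → block sizes [3]

Assembling the blocks gives a Jordan form
J =
  [6, 1, 0]
  [0, 6, 1]
  [0, 0, 6]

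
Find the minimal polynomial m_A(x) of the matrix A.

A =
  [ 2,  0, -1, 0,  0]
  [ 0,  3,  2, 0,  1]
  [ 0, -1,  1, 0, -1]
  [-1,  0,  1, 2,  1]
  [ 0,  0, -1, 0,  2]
x^3 - 6*x^2 + 12*x - 8

The characteristic polynomial is χ_A(x) = (x - 2)^5, so the eigenvalues are known. The minimal polynomial is
  m_A(x) = Π_λ (x − λ)^{k_λ}
where k_λ is the size of the *largest* Jordan block for λ (equivalently, the smallest k with (A − λI)^k v = 0 for every generalised eigenvector v of λ).

  λ = 2: largest Jordan block has size 3, contributing (x − 2)^3

So m_A(x) = (x - 2)^3 = x^3 - 6*x^2 + 12*x - 8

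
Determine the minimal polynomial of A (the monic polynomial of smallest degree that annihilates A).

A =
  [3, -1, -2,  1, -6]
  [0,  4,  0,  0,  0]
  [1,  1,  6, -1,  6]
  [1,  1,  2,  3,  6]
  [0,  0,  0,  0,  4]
x^2 - 8*x + 16

The characteristic polynomial is χ_A(x) = (x - 4)^5, so the eigenvalues are known. The minimal polynomial is
  m_A(x) = Π_λ (x − λ)^{k_λ}
where k_λ is the size of the *largest* Jordan block for λ (equivalently, the smallest k with (A − λI)^k v = 0 for every generalised eigenvector v of λ).

  λ = 4: largest Jordan block has size 2, contributing (x − 4)^2

So m_A(x) = (x - 4)^2 = x^2 - 8*x + 16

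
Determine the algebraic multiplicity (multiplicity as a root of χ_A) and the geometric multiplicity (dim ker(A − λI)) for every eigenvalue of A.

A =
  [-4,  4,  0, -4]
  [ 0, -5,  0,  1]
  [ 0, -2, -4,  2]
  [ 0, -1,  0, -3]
λ = -4: alg = 4, geom = 3

Step 1 — factor the characteristic polynomial to read off the algebraic multiplicities:
  χ_A(x) = (x + 4)^4

Step 2 — compute geometric multiplicities via the rank-nullity identity g(λ) = n − rank(A − λI):
  rank(A − (-4)·I) = 1, so dim ker(A − (-4)·I) = n − 1 = 3

Summary:
  λ = -4: algebraic multiplicity = 4, geometric multiplicity = 3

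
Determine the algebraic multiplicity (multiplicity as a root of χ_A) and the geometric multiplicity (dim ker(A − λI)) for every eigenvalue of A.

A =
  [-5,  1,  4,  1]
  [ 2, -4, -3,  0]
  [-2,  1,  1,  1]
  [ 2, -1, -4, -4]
λ = -3: alg = 4, geom = 2

Step 1 — factor the characteristic polynomial to read off the algebraic multiplicities:
  χ_A(x) = (x + 3)^4

Step 2 — compute geometric multiplicities via the rank-nullity identity g(λ) = n − rank(A − λI):
  rank(A − (-3)·I) = 2, so dim ker(A − (-3)·I) = n − 2 = 2

Summary:
  λ = -3: algebraic multiplicity = 4, geometric multiplicity = 2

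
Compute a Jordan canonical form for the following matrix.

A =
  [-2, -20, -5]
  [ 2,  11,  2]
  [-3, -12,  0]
J_2(3) ⊕ J_1(3)

The characteristic polynomial is
  det(x·I − A) = x^3 - 9*x^2 + 27*x - 27 = (x - 3)^3

Eigenvalues and multiplicities (the geometric multiplicity of λ is n − rank(A − λI), which equals the number of Jordan blocks for λ):
  λ = 3: algebraic multiplicity = 3, geometric multiplicity = 2

Determining the block sizes for each eigenvalue:
  λ = 3: 2 blocks summing to 3 forces exactly one block of size 2 and the rest size 1 → block sizes [2, 1]

Assembling the blocks gives a Jordan form
J =
  [3, 1, 0]
  [0, 3, 0]
  [0, 0, 3]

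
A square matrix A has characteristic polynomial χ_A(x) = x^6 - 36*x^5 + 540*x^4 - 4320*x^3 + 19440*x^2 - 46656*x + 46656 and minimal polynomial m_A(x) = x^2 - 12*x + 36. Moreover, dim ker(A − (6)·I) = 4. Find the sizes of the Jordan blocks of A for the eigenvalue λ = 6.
Block sizes for λ = 6: [2, 2, 1, 1]

Step 1 — from the characteristic polynomial, algebraic multiplicity of λ = 6 is 6. From dim ker(A − (6)·I) = 4, there are exactly 4 Jordan blocks for λ = 6.
Step 2 — from the minimal polynomial, the factor (x − 6)^2 tells us the largest block for λ = 6 has size 2.
Step 3 — with total size 6, 4 blocks, and largest block 2, the block sizes (in nonincreasing order) are [2, 2, 1, 1].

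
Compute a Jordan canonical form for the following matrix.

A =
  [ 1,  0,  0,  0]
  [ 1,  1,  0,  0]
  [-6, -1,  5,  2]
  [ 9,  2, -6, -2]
J_3(1) ⊕ J_1(2)

The characteristic polynomial is
  det(x·I − A) = x^4 - 5*x^3 + 9*x^2 - 7*x + 2 = (x - 2)*(x - 1)^3

Eigenvalues and multiplicities (the geometric multiplicity of λ is n − rank(A − λI), which equals the number of Jordan blocks for λ):
  λ = 1: algebraic multiplicity = 3, geometric multiplicity = 1
  λ = 2: algebraic multiplicity = 1, geometric multiplicity = 1

Determining the block sizes for each eigenvalue:
  λ = 1: one block (gm = 1), so the single block has size am = 3 → block sizes [3]
  λ = 2: one block (gm = 1), so the single block has size am = 1 → block sizes [1]

Assembling the blocks gives a Jordan form
J =
  [1, 1, 0, 0]
  [0, 1, 1, 0]
  [0, 0, 1, 0]
  [0, 0, 0, 2]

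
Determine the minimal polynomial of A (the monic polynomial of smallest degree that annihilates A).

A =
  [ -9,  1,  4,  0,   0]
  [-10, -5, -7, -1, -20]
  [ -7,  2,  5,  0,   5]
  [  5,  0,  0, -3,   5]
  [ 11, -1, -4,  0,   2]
x^4 + 7*x^3 + 9*x^2 - 27*x - 54

The characteristic polynomial is χ_A(x) = (x - 2)*(x + 3)^4, so the eigenvalues are known. The minimal polynomial is
  m_A(x) = Π_λ (x − λ)^{k_λ}
where k_λ is the size of the *largest* Jordan block for λ (equivalently, the smallest k with (A − λI)^k v = 0 for every generalised eigenvector v of λ).

  λ = -3: largest Jordan block has size 3, contributing (x + 3)^3
  λ = 2: largest Jordan block has size 1, contributing (x − 2)

So m_A(x) = (x - 2)*(x + 3)^3 = x^4 + 7*x^3 + 9*x^2 - 27*x - 54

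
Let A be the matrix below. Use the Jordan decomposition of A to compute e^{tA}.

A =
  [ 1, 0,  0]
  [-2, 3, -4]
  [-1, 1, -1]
e^{tA} =
  [exp(t), 0, 0]
  [-2*t*exp(t), 2*t*exp(t) + exp(t), -4*t*exp(t)]
  [-t*exp(t), t*exp(t), -2*t*exp(t) + exp(t)]

Strategy: write A = P · J · P⁻¹ where J is a Jordan canonical form, so e^{tA} = P · e^{tJ} · P⁻¹, and e^{tJ} can be computed block-by-block.

A has Jordan form
J =
  [1, 1, 0]
  [0, 1, 0]
  [0, 0, 1]
(up to reordering of blocks).

Per-block formulas:
  For a 2×2 Jordan block J_2(1): exp(t · J_2(1)) = e^(1t)·(I + t·N), where N is the 2×2 nilpotent shift.
  For a 1×1 block at λ = 1: exp(t · [1]) = [e^(1t)].

After assembling e^{tJ} and conjugating by P, we get:

e^{tA} =
  [exp(t), 0, 0]
  [-2*t*exp(t), 2*t*exp(t) + exp(t), -4*t*exp(t)]
  [-t*exp(t), t*exp(t), -2*t*exp(t) + exp(t)]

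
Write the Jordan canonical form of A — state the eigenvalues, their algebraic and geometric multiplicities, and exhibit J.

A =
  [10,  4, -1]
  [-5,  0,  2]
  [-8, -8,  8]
J_3(6)

The characteristic polynomial is
  det(x·I − A) = x^3 - 18*x^2 + 108*x - 216 = (x - 6)^3

Eigenvalues and multiplicities (the geometric multiplicity of λ is n − rank(A − λI), which equals the number of Jordan blocks for λ):
  λ = 6: algebraic multiplicity = 3, geometric multiplicity = 1

Determining the block sizes for each eigenvalue:
  λ = 6: one block (gm = 1), so the single block has size am = 3 → block sizes [3]

Assembling the blocks gives a Jordan form
J =
  [6, 1, 0]
  [0, 6, 1]
  [0, 0, 6]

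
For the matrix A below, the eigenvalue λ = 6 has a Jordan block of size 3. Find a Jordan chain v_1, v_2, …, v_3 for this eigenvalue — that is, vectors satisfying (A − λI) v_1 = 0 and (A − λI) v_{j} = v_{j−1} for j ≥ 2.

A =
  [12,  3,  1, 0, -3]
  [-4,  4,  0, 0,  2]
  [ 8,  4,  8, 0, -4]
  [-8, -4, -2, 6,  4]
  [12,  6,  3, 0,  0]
A Jordan chain for λ = 6 of length 3:
v_1 = (-4, 8, 0, 0, 0)ᵀ
v_2 = (6, -4, 8, -8, 12)ᵀ
v_3 = (1, 0, 0, 0, 0)ᵀ

Let N = A − (6)·I. We want v_3 with N^3 v_3 = 0 but N^2 v_3 ≠ 0; then v_{j-1} := N · v_j for j = 3, …, 2.

Pick v_3 = (1, 0, 0, 0, 0)ᵀ.
Then v_2 = N · v_3 = (6, -4, 8, -8, 12)ᵀ.
Then v_1 = N · v_2 = (-4, 8, 0, 0, 0)ᵀ.

Sanity check: (A − (6)·I) v_1 = (0, 0, 0, 0, 0)ᵀ = 0. ✓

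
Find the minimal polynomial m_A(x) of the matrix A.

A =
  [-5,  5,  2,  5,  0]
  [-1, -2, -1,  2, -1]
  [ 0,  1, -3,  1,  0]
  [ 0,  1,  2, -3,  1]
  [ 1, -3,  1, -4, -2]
x^3 + 9*x^2 + 27*x + 27

The characteristic polynomial is χ_A(x) = (x + 3)^5, so the eigenvalues are known. The minimal polynomial is
  m_A(x) = Π_λ (x − λ)^{k_λ}
where k_λ is the size of the *largest* Jordan block for λ (equivalently, the smallest k with (A − λI)^k v = 0 for every generalised eigenvector v of λ).

  λ = -3: largest Jordan block has size 3, contributing (x + 3)^3

So m_A(x) = (x + 3)^3 = x^3 + 9*x^2 + 27*x + 27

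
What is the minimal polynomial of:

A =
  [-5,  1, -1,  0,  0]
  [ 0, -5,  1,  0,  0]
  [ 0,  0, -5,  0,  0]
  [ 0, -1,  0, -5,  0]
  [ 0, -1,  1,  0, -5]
x^3 + 15*x^2 + 75*x + 125

The characteristic polynomial is χ_A(x) = (x + 5)^5, so the eigenvalues are known. The minimal polynomial is
  m_A(x) = Π_λ (x − λ)^{k_λ}
where k_λ is the size of the *largest* Jordan block for λ (equivalently, the smallest k with (A − λI)^k v = 0 for every generalised eigenvector v of λ).

  λ = -5: largest Jordan block has size 3, contributing (x + 5)^3

So m_A(x) = (x + 5)^3 = x^3 + 15*x^2 + 75*x + 125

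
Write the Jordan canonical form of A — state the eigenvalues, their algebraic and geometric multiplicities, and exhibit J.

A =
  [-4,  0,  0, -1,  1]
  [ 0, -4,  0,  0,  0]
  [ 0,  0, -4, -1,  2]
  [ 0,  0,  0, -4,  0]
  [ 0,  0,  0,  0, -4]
J_2(-4) ⊕ J_2(-4) ⊕ J_1(-4)

The characteristic polynomial is
  det(x·I − A) = x^5 + 20*x^4 + 160*x^3 + 640*x^2 + 1280*x + 1024 = (x + 4)^5

Eigenvalues and multiplicities (the geometric multiplicity of λ is n − rank(A − λI), which equals the number of Jordan blocks for λ):
  λ = -4: algebraic multiplicity = 5, geometric multiplicity = 3

Determining the block sizes for each eigenvalue:
  λ = -4: with am = 5 and gm = 3, the partition is not yet determined (e.g. several partitions of 5 into 3 parts exist). Let N = A − (-4)·I. Computing rank(N^1) = 2, rank(N^2) = 0; the number of blocks of size ≥ j is rank(N^{j−1}) − rank(N^j), giving [3, 2]. So we have 2 block(s) of size 2, 1 block(s) of size 1 → block sizes [2, 2, 1]

Assembling the blocks gives a Jordan form
J =
  [-4,  1,  0,  0,  0]
  [ 0, -4,  0,  0,  0]
  [ 0,  0, -4,  1,  0]
  [ 0,  0,  0, -4,  0]
  [ 0,  0,  0,  0, -4]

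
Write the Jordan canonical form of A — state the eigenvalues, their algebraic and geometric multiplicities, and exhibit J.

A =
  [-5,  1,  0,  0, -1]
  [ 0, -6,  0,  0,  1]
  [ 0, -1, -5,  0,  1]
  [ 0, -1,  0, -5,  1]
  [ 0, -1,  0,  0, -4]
J_2(-5) ⊕ J_1(-5) ⊕ J_1(-5) ⊕ J_1(-5)

The characteristic polynomial is
  det(x·I − A) = x^5 + 25*x^4 + 250*x^3 + 1250*x^2 + 3125*x + 3125 = (x + 5)^5

Eigenvalues and multiplicities (the geometric multiplicity of λ is n − rank(A − λI), which equals the number of Jordan blocks for λ):
  λ = -5: algebraic multiplicity = 5, geometric multiplicity = 4

Determining the block sizes for each eigenvalue:
  λ = -5: 4 blocks summing to 5 forces exactly one block of size 2 and the rest size 1 → block sizes [2, 1, 1, 1]

Assembling the blocks gives a Jordan form
J =
  [-5,  1,  0,  0,  0]
  [ 0, -5,  0,  0,  0]
  [ 0,  0, -5,  0,  0]
  [ 0,  0,  0, -5,  0]
  [ 0,  0,  0,  0, -5]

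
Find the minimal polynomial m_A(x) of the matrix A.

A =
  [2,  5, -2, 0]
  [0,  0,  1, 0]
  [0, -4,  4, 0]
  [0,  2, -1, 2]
x^3 - 6*x^2 + 12*x - 8

The characteristic polynomial is χ_A(x) = (x - 2)^4, so the eigenvalues are known. The minimal polynomial is
  m_A(x) = Π_λ (x − λ)^{k_λ}
where k_λ is the size of the *largest* Jordan block for λ (equivalently, the smallest k with (A − λI)^k v = 0 for every generalised eigenvector v of λ).

  λ = 2: largest Jordan block has size 3, contributing (x − 2)^3

So m_A(x) = (x - 2)^3 = x^3 - 6*x^2 + 12*x - 8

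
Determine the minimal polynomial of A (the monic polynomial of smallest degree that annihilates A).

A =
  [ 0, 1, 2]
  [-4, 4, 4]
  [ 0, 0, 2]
x^2 - 4*x + 4

The characteristic polynomial is χ_A(x) = (x - 2)^3, so the eigenvalues are known. The minimal polynomial is
  m_A(x) = Π_λ (x − λ)^{k_λ}
where k_λ is the size of the *largest* Jordan block for λ (equivalently, the smallest k with (A − λI)^k v = 0 for every generalised eigenvector v of λ).

  λ = 2: largest Jordan block has size 2, contributing (x − 2)^2

So m_A(x) = (x - 2)^2 = x^2 - 4*x + 4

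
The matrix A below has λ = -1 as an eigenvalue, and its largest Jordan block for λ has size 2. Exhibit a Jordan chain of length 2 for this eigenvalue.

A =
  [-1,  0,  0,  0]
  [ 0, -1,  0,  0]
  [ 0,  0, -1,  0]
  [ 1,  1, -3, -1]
A Jordan chain for λ = -1 of length 2:
v_1 = (0, 0, 0, 1)ᵀ
v_2 = (1, 0, 0, 0)ᵀ

Let N = A − (-1)·I. We want v_2 with N^2 v_2 = 0 but N^1 v_2 ≠ 0; then v_{j-1} := N · v_j for j = 2, …, 2.

Pick v_2 = (1, 0, 0, 0)ᵀ.
Then v_1 = N · v_2 = (0, 0, 0, 1)ᵀ.

Sanity check: (A − (-1)·I) v_1 = (0, 0, 0, 0)ᵀ = 0. ✓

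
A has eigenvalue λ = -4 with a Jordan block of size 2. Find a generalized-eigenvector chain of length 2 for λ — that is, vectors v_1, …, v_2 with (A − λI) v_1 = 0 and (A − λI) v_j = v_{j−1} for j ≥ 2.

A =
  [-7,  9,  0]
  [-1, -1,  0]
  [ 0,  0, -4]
A Jordan chain for λ = -4 of length 2:
v_1 = (-3, -1, 0)ᵀ
v_2 = (1, 0, 0)ᵀ

Let N = A − (-4)·I. We want v_2 with N^2 v_2 = 0 but N^1 v_2 ≠ 0; then v_{j-1} := N · v_j for j = 2, …, 2.

Pick v_2 = (1, 0, 0)ᵀ.
Then v_1 = N · v_2 = (-3, -1, 0)ᵀ.

Sanity check: (A − (-4)·I) v_1 = (0, 0, 0)ᵀ = 0. ✓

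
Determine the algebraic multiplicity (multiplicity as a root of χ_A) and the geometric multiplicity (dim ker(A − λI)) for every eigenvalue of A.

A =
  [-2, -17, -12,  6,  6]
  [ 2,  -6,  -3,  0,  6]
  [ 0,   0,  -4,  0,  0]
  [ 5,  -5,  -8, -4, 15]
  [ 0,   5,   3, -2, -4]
λ = -4: alg = 5, geom = 2

Step 1 — factor the characteristic polynomial to read off the algebraic multiplicities:
  χ_A(x) = (x + 4)^5

Step 2 — compute geometric multiplicities via the rank-nullity identity g(λ) = n − rank(A − λI):
  rank(A − (-4)·I) = 3, so dim ker(A − (-4)·I) = n − 3 = 2

Summary:
  λ = -4: algebraic multiplicity = 5, geometric multiplicity = 2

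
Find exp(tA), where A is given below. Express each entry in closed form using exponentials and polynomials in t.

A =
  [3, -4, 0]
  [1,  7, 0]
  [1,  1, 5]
e^{tA} =
  [-2*t*exp(5*t) + exp(5*t), -4*t*exp(5*t), 0]
  [t*exp(5*t), 2*t*exp(5*t) + exp(5*t), 0]
  [-t^2*exp(5*t)/2 + t*exp(5*t), -t^2*exp(5*t) + t*exp(5*t), exp(5*t)]

Strategy: write A = P · J · P⁻¹ where J is a Jordan canonical form, so e^{tA} = P · e^{tJ} · P⁻¹, and e^{tJ} can be computed block-by-block.

A has Jordan form
J =
  [5, 1, 0]
  [0, 5, 1]
  [0, 0, 5]
(up to reordering of blocks).

Per-block formulas:
  For a 3×3 Jordan block J_3(5): exp(t · J_3(5)) = e^(5t)·(I + t·N + (t^2/2)·N^2), where N is the 3×3 nilpotent shift.

After assembling e^{tJ} and conjugating by P, we get:

e^{tA} =
  [-2*t*exp(5*t) + exp(5*t), -4*t*exp(5*t), 0]
  [t*exp(5*t), 2*t*exp(5*t) + exp(5*t), 0]
  [-t^2*exp(5*t)/2 + t*exp(5*t), -t^2*exp(5*t) + t*exp(5*t), exp(5*t)]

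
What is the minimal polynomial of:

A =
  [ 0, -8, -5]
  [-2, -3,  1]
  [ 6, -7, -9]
x^3 + 12*x^2 + 48*x + 64

The characteristic polynomial is χ_A(x) = (x + 4)^3, so the eigenvalues are known. The minimal polynomial is
  m_A(x) = Π_λ (x − λ)^{k_λ}
where k_λ is the size of the *largest* Jordan block for λ (equivalently, the smallest k with (A − λI)^k v = 0 for every generalised eigenvector v of λ).

  λ = -4: largest Jordan block has size 3, contributing (x + 4)^3

So m_A(x) = (x + 4)^3 = x^3 + 12*x^2 + 48*x + 64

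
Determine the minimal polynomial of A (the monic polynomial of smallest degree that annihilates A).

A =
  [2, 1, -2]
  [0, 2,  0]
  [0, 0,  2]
x^2 - 4*x + 4

The characteristic polynomial is χ_A(x) = (x - 2)^3, so the eigenvalues are known. The minimal polynomial is
  m_A(x) = Π_λ (x − λ)^{k_λ}
where k_λ is the size of the *largest* Jordan block for λ (equivalently, the smallest k with (A − λI)^k v = 0 for every generalised eigenvector v of λ).

  λ = 2: largest Jordan block has size 2, contributing (x − 2)^2

So m_A(x) = (x - 2)^2 = x^2 - 4*x + 4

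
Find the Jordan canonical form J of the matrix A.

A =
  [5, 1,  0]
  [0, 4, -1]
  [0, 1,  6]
J_3(5)

The characteristic polynomial is
  det(x·I − A) = x^3 - 15*x^2 + 75*x - 125 = (x - 5)^3

Eigenvalues and multiplicities (the geometric multiplicity of λ is n − rank(A − λI), which equals the number of Jordan blocks for λ):
  λ = 5: algebraic multiplicity = 3, geometric multiplicity = 1

Determining the block sizes for each eigenvalue:
  λ = 5: one block (gm = 1), so the single block has size am = 3 → block sizes [3]

Assembling the blocks gives a Jordan form
J =
  [5, 1, 0]
  [0, 5, 1]
  [0, 0, 5]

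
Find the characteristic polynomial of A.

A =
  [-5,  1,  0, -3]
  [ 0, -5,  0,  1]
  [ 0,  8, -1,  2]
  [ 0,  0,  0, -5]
x^4 + 16*x^3 + 90*x^2 + 200*x + 125

Expanding det(x·I − A) (e.g. by cofactor expansion or by noting that A is similar to its Jordan form J, which has the same characteristic polynomial as A) gives
  χ_A(x) = x^4 + 16*x^3 + 90*x^2 + 200*x + 125
which factors as (x + 1)*(x + 5)^3. The eigenvalues (with algebraic multiplicities) are λ = -5 with multiplicity 3, λ = -1 with multiplicity 1.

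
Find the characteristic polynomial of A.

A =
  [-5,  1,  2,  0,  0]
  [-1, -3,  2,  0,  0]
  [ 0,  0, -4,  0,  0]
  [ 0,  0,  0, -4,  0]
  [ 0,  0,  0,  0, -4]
x^5 + 20*x^4 + 160*x^3 + 640*x^2 + 1280*x + 1024

Expanding det(x·I − A) (e.g. by cofactor expansion or by noting that A is similar to its Jordan form J, which has the same characteristic polynomial as A) gives
  χ_A(x) = x^5 + 20*x^4 + 160*x^3 + 640*x^2 + 1280*x + 1024
which factors as (x + 4)^5. The eigenvalues (with algebraic multiplicities) are λ = -4 with multiplicity 5.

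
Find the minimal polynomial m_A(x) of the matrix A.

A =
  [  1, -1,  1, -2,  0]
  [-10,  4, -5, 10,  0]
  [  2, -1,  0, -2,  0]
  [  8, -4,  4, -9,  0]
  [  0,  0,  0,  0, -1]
x^2 + 2*x + 1

The characteristic polynomial is χ_A(x) = (x + 1)^5, so the eigenvalues are known. The minimal polynomial is
  m_A(x) = Π_λ (x − λ)^{k_λ}
where k_λ is the size of the *largest* Jordan block for λ (equivalently, the smallest k with (A − λI)^k v = 0 for every generalised eigenvector v of λ).

  λ = -1: largest Jordan block has size 2, contributing (x + 1)^2

So m_A(x) = (x + 1)^2 = x^2 + 2*x + 1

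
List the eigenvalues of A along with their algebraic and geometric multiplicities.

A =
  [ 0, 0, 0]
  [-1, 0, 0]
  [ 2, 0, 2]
λ = 0: alg = 2, geom = 1; λ = 2: alg = 1, geom = 1

Step 1 — factor the characteristic polynomial to read off the algebraic multiplicities:
  χ_A(x) = x^2*(x - 2)

Step 2 — compute geometric multiplicities via the rank-nullity identity g(λ) = n − rank(A − λI):
  rank(A − (0)·I) = 2, so dim ker(A − (0)·I) = n − 2 = 1
  rank(A − (2)·I) = 2, so dim ker(A − (2)·I) = n − 2 = 1

Summary:
  λ = 0: algebraic multiplicity = 2, geometric multiplicity = 1
  λ = 2: algebraic multiplicity = 1, geometric multiplicity = 1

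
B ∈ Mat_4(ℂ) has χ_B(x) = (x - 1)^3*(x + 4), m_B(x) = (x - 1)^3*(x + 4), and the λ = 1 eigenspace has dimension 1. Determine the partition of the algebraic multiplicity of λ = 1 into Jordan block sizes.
Block sizes for λ = 1: [3]

Step 1 — from the characteristic polynomial, algebraic multiplicity of λ = 1 is 3. From dim ker(B − (1)·I) = 1, there are exactly 1 Jordan blocks for λ = 1.
Step 2 — from the minimal polynomial, the factor (x − 1)^3 tells us the largest block for λ = 1 has size 3.
Step 3 — with total size 3, 1 blocks, and largest block 3, the block sizes (in nonincreasing order) are [3].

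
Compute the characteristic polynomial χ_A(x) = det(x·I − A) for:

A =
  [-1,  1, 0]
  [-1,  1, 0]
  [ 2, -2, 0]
x^3

Expanding det(x·I − A) (e.g. by cofactor expansion or by noting that A is similar to its Jordan form J, which has the same characteristic polynomial as A) gives
  χ_A(x) = x^3
which factors as x^3. The eigenvalues (with algebraic multiplicities) are λ = 0 with multiplicity 3.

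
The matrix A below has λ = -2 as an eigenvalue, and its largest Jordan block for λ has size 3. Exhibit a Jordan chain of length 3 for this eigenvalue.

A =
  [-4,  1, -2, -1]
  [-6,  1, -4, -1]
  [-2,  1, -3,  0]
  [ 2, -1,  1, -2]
A Jordan chain for λ = -2 of length 3:
v_1 = (1, 3, 1, -1)ᵀ
v_2 = (-2, -4, -1, 1)ᵀ
v_3 = (0, 0, 1, 0)ᵀ

Let N = A − (-2)·I. We want v_3 with N^3 v_3 = 0 but N^2 v_3 ≠ 0; then v_{j-1} := N · v_j for j = 3, …, 2.

Pick v_3 = (0, 0, 1, 0)ᵀ.
Then v_2 = N · v_3 = (-2, -4, -1, 1)ᵀ.
Then v_1 = N · v_2 = (1, 3, 1, -1)ᵀ.

Sanity check: (A − (-2)·I) v_1 = (0, 0, 0, 0)ᵀ = 0. ✓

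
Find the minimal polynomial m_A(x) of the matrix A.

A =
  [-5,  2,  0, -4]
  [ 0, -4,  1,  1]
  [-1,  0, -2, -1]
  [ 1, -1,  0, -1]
x^3 + 9*x^2 + 27*x + 27

The characteristic polynomial is χ_A(x) = (x + 3)^4, so the eigenvalues are known. The minimal polynomial is
  m_A(x) = Π_λ (x − λ)^{k_λ}
where k_λ is the size of the *largest* Jordan block for λ (equivalently, the smallest k with (A − λI)^k v = 0 for every generalised eigenvector v of λ).

  λ = -3: largest Jordan block has size 3, contributing (x + 3)^3

So m_A(x) = (x + 3)^3 = x^3 + 9*x^2 + 27*x + 27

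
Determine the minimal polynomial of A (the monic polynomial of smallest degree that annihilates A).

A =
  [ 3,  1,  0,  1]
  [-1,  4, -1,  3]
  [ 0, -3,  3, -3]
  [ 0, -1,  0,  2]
x^3 - 9*x^2 + 27*x - 27

The characteristic polynomial is χ_A(x) = (x - 3)^4, so the eigenvalues are known. The minimal polynomial is
  m_A(x) = Π_λ (x − λ)^{k_λ}
where k_λ is the size of the *largest* Jordan block for λ (equivalently, the smallest k with (A − λI)^k v = 0 for every generalised eigenvector v of λ).

  λ = 3: largest Jordan block has size 3, contributing (x − 3)^3

So m_A(x) = (x - 3)^3 = x^3 - 9*x^2 + 27*x - 27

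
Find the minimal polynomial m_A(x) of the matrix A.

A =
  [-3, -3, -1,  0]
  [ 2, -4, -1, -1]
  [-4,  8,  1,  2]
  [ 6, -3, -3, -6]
x^3 + 9*x^2 + 27*x + 27

The characteristic polynomial is χ_A(x) = (x + 3)^4, so the eigenvalues are known. The minimal polynomial is
  m_A(x) = Π_λ (x − λ)^{k_λ}
where k_λ is the size of the *largest* Jordan block for λ (equivalently, the smallest k with (A − λI)^k v = 0 for every generalised eigenvector v of λ).

  λ = -3: largest Jordan block has size 3, contributing (x + 3)^3

So m_A(x) = (x + 3)^3 = x^3 + 9*x^2 + 27*x + 27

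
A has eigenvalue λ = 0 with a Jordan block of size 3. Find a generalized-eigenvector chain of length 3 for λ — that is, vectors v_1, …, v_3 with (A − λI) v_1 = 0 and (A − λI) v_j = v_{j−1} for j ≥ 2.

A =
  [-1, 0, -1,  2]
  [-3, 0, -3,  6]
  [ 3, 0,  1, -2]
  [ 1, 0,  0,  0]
A Jordan chain for λ = 0 of length 3:
v_1 = (0, 0, -2, -1)ᵀ
v_2 = (-1, -3, 3, 1)ᵀ
v_3 = (1, 0, 0, 0)ᵀ

Let N = A − (0)·I. We want v_3 with N^3 v_3 = 0 but N^2 v_3 ≠ 0; then v_{j-1} := N · v_j for j = 3, …, 2.

Pick v_3 = (1, 0, 0, 0)ᵀ.
Then v_2 = N · v_3 = (-1, -3, 3, 1)ᵀ.
Then v_1 = N · v_2 = (0, 0, -2, -1)ᵀ.

Sanity check: (A − (0)·I) v_1 = (0, 0, 0, 0)ᵀ = 0. ✓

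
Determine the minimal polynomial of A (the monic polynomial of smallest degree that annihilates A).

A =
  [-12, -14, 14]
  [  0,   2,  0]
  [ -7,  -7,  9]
x^2 + 3*x - 10

The characteristic polynomial is χ_A(x) = (x - 2)^2*(x + 5), so the eigenvalues are known. The minimal polynomial is
  m_A(x) = Π_λ (x − λ)^{k_λ}
where k_λ is the size of the *largest* Jordan block for λ (equivalently, the smallest k with (A − λI)^k v = 0 for every generalised eigenvector v of λ).

  λ = -5: largest Jordan block has size 1, contributing (x + 5)
  λ = 2: largest Jordan block has size 1, contributing (x − 2)

So m_A(x) = (x - 2)*(x + 5) = x^2 + 3*x - 10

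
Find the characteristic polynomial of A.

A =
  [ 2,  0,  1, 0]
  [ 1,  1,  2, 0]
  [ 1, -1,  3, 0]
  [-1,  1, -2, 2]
x^4 - 8*x^3 + 24*x^2 - 32*x + 16

Expanding det(x·I − A) (e.g. by cofactor expansion or by noting that A is similar to its Jordan form J, which has the same characteristic polynomial as A) gives
  χ_A(x) = x^4 - 8*x^3 + 24*x^2 - 32*x + 16
which factors as (x - 2)^4. The eigenvalues (with algebraic multiplicities) are λ = 2 with multiplicity 4.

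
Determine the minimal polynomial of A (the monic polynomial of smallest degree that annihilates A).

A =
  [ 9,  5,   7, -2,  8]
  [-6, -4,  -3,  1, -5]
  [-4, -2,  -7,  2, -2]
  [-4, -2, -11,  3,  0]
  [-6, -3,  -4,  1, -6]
x^3 + 3*x^2 + 3*x + 1

The characteristic polynomial is χ_A(x) = (x + 1)^5, so the eigenvalues are known. The minimal polynomial is
  m_A(x) = Π_λ (x − λ)^{k_λ}
where k_λ is the size of the *largest* Jordan block for λ (equivalently, the smallest k with (A − λI)^k v = 0 for every generalised eigenvector v of λ).

  λ = -1: largest Jordan block has size 3, contributing (x + 1)^3

So m_A(x) = (x + 1)^3 = x^3 + 3*x^2 + 3*x + 1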